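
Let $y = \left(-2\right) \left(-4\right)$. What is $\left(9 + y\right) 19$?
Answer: $323$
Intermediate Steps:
$y = 8$
$\left(9 + y\right) 19 = \left(9 + 8\right) 19 = 17 \cdot 19 = 323$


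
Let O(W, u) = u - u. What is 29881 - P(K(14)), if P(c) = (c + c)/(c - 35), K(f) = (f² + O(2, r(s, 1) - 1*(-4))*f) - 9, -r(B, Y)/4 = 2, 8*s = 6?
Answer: 2270769/76 ≈ 29879.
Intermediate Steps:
s = ¾ (s = (⅛)*6 = ¾ ≈ 0.75000)
r(B, Y) = -8 (r(B, Y) = -4*2 = -8)
O(W, u) = 0
K(f) = -9 + f² (K(f) = (f² + 0*f) - 9 = (f² + 0) - 9 = f² - 9 = -9 + f²)
P(c) = 2*c/(-35 + c) (P(c) = (2*c)/(-35 + c) = 2*c/(-35 + c))
29881 - P(K(14)) = 29881 - 2*(-9 + 14²)/(-35 + (-9 + 14²)) = 29881 - 2*(-9 + 196)/(-35 + (-9 + 196)) = 29881 - 2*187/(-35 + 187) = 29881 - 2*187/152 = 29881 - 1*187/76 = 29881 - 187/76 = 2270769/76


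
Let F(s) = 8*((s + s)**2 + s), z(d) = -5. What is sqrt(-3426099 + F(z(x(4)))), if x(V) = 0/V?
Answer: I*sqrt(3425339) ≈ 1850.8*I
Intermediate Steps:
x(V) = 0
F(s) = 8*s + 32*s**2 (F(s) = 8*((2*s)**2 + s) = 8*(4*s**2 + s) = 8*(s + 4*s**2) = 8*s + 32*s**2)
sqrt(-3426099 + F(z(x(4)))) = sqrt(-3426099 + 8*(-5)*(1 + 4*(-5))) = sqrt(-3426099 + 8*(-5)*(1 - 20)) = sqrt(-3426099 + 8*(-5)*(-19)) = sqrt(-3426099 + 760) = sqrt(-3425339) = I*sqrt(3425339)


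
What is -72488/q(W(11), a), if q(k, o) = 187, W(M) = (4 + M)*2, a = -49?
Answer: -4264/11 ≈ -387.64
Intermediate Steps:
W(M) = 8 + 2*M
-72488/q(W(11), a) = -72488/187 = -72488*1/187 = -4264/11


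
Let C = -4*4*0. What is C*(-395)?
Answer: 0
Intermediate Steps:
C = 0 (C = -16*0 = 0)
C*(-395) = 0*(-395) = 0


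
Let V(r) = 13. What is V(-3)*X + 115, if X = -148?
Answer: -1809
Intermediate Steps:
V(-3)*X + 115 = 13*(-148) + 115 = -1924 + 115 = -1809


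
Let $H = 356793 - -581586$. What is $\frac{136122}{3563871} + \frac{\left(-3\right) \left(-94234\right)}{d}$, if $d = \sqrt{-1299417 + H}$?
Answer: $\frac{45374}{1187957} - \frac{47117 i \sqrt{361038}}{60173} \approx 0.038195 - 470.49 i$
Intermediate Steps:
$H = 938379$ ($H = 356793 + 581586 = 938379$)
$d = i \sqrt{361038}$ ($d = \sqrt{-1299417 + 938379} = \sqrt{-361038} = i \sqrt{361038} \approx 600.86 i$)
$\frac{136122}{3563871} + \frac{\left(-3\right) \left(-94234\right)}{d} = \frac{136122}{3563871} + \frac{\left(-3\right) \left(-94234\right)}{i \sqrt{361038}} = 136122 \cdot \frac{1}{3563871} + 282702 \left(- \frac{i \sqrt{361038}}{361038}\right) = \frac{45374}{1187957} - \frac{47117 i \sqrt{361038}}{60173}$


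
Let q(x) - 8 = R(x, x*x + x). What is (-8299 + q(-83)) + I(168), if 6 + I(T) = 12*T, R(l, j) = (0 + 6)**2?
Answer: -6245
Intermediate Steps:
R(l, j) = 36 (R(l, j) = 6**2 = 36)
q(x) = 44 (q(x) = 8 + 36 = 44)
I(T) = -6 + 12*T
(-8299 + q(-83)) + I(168) = (-8299 + 44) + (-6 + 12*168) = -8255 + (-6 + 2016) = -8255 + 2010 = -6245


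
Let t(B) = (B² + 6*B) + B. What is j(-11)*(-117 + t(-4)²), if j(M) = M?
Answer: -297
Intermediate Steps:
t(B) = B² + 7*B
j(-11)*(-117 + t(-4)²) = -11*(-117 + (-4*(7 - 4))²) = -11*(-117 + (-4*3)²) = -11*(-117 + (-12)²) = -11*(-117 + 144) = -11*27 = -297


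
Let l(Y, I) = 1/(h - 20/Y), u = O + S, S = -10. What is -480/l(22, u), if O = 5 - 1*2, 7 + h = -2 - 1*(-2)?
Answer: 41760/11 ≈ 3796.4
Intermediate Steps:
h = -7 (h = -7 + (-2 - 1*(-2)) = -7 + (-2 + 2) = -7 + 0 = -7)
O = 3 (O = 5 - 2 = 3)
u = -7 (u = 3 - 10 = -7)
l(Y, I) = 1/(-7 - 20/Y)
-480/l(22, u) = -480/(22/(-20 - 7*22)) = -480/(22/(-20 - 154)) = -480/(22/(-174)) = -480/(22*(-1/174)) = -480/(-11/87) = -480*(-87/11) = 41760/11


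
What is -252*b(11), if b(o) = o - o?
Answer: 0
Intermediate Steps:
b(o) = 0
-252*b(11) = -252*0 = 0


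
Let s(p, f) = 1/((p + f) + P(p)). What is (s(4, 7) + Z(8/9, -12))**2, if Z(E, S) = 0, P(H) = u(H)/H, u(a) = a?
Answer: 1/144 ≈ 0.0069444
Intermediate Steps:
P(H) = 1 (P(H) = H/H = 1)
s(p, f) = 1/(1 + f + p) (s(p, f) = 1/((p + f) + 1) = 1/((f + p) + 1) = 1/(1 + f + p))
(s(4, 7) + Z(8/9, -12))**2 = (1/(1 + 7 + 4) + 0)**2 = (1/12 + 0)**2 = (1/12)**2 = 1/144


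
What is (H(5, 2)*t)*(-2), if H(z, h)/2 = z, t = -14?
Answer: 280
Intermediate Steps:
H(z, h) = 2*z
(H(5, 2)*t)*(-2) = ((2*5)*(-14))*(-2) = (10*(-14))*(-2) = -140*(-2) = 280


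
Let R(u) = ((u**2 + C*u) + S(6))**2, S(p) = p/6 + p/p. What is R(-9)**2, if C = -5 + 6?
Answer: 29986576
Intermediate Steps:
S(p) = 1 + p/6 (S(p) = p*(1/6) + 1 = p/6 + 1 = 1 + p/6)
C = 1
R(u) = (2 + u + u**2)**2 (R(u) = ((u**2 + 1*u) + (1 + (1/6)*6))**2 = ((u**2 + u) + (1 + 1))**2 = ((u + u**2) + 2)**2 = (2 + u + u**2)**2)
R(-9)**2 = ((2 - 9 + (-9)**2)**2)**2 = ((2 - 9 + 81)**2)**2 = (74**2)**2 = 5476**2 = 29986576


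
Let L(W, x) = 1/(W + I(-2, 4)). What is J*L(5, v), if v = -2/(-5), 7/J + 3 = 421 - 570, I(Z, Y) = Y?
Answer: -7/1368 ≈ -0.0051170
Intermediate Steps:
J = -7/152 (J = 7/(-3 + (421 - 570)) = 7/(-3 - 149) = 7/(-152) = 7*(-1/152) = -7/152 ≈ -0.046053)
v = ⅖ (v = -2*(-⅕) = ⅖ ≈ 0.40000)
L(W, x) = 1/(4 + W) (L(W, x) = 1/(W + 4) = 1/(4 + W))
J*L(5, v) = -7/(152*(4 + 5)) = -7/152/9 = -7/152*⅑ = -7/1368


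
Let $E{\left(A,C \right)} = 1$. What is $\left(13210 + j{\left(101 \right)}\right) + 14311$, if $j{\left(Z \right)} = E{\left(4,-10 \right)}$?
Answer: $27522$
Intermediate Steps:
$j{\left(Z \right)} = 1$
$\left(13210 + j{\left(101 \right)}\right) + 14311 = \left(13210 + 1\right) + 14311 = 13211 + 14311 = 27522$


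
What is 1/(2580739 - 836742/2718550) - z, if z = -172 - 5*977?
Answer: 17739620145022953/3507933585854 ≈ 5057.0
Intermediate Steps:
z = -5057 (z = -172 - 4885 = -5057)
1/(2580739 - 836742/2718550) - z = 1/(2580739 - 836742/2718550) - 1*(-5057) = 1/(2580739 - 836742*1/2718550) + 5057 = 1/(2580739 - 418371/1359275) + 5057 = 1/(3507933585854/1359275) + 5057 = 1359275/3507933585854 + 5057 = 17739620145022953/3507933585854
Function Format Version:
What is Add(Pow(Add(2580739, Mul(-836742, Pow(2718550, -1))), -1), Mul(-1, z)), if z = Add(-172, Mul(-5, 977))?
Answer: Rational(17739620145022953, 3507933585854) ≈ 5057.0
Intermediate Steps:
z = -5057 (z = Add(-172, -4885) = -5057)
Add(Pow(Add(2580739, Mul(-836742, Pow(2718550, -1))), -1), Mul(-1, z)) = Add(Pow(Add(2580739, Mul(-836742, Pow(2718550, -1))), -1), Mul(-1, -5057)) = Add(Pow(Add(2580739, Mul(-836742, Rational(1, 2718550))), -1), 5057) = Add(Pow(Add(2580739, Rational(-418371, 1359275)), -1), 5057) = Add(Pow(Rational(3507933585854, 1359275), -1), 5057) = Add(Rational(1359275, 3507933585854), 5057) = Rational(17739620145022953, 3507933585854)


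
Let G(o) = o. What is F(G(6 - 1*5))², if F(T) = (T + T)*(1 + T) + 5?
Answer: 81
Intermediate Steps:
F(T) = 5 + 2*T*(1 + T) (F(T) = (2*T)*(1 + T) + 5 = 2*T*(1 + T) + 5 = 5 + 2*T*(1 + T))
F(G(6 - 1*5))² = (5 + 2*(6 - 1*5) + 2*(6 - 1*5)²)² = (5 + 2*(6 - 5) + 2*(6 - 5)²)² = (5 + 2*1 + 2*1²)² = (5 + 2 + 2*1)² = (5 + 2 + 2)² = 9² = 81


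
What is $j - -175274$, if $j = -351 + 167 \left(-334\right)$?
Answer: $119145$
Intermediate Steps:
$j = -56129$ ($j = -351 - 55778 = -56129$)
$j - -175274 = -56129 - -175274 = -56129 + 175274 = 119145$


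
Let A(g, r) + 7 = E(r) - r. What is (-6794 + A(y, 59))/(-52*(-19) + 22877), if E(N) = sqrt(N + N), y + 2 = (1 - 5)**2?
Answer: -1372/4773 + sqrt(118)/23865 ≈ -0.28699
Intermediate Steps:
y = 14 (y = -2 + (1 - 5)**2 = -2 + (-4)**2 = -2 + 16 = 14)
E(N) = sqrt(2)*sqrt(N) (E(N) = sqrt(2*N) = sqrt(2)*sqrt(N))
A(g, r) = -7 - r + sqrt(2)*sqrt(r) (A(g, r) = -7 + (sqrt(2)*sqrt(r) - r) = -7 + (-r + sqrt(2)*sqrt(r)) = -7 - r + sqrt(2)*sqrt(r))
(-6794 + A(y, 59))/(-52*(-19) + 22877) = (-6794 + (-7 - 1*59 + sqrt(2)*sqrt(59)))/(-52*(-19) + 22877) = (-6794 + (-7 - 59 + sqrt(118)))/(988 + 22877) = (-6794 + (-66 + sqrt(118)))/23865 = (-6860 + sqrt(118))*(1/23865) = -1372/4773 + sqrt(118)/23865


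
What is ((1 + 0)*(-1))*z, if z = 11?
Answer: -11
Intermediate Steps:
((1 + 0)*(-1))*z = ((1 + 0)*(-1))*11 = (1*(-1))*11 = -1*11 = -11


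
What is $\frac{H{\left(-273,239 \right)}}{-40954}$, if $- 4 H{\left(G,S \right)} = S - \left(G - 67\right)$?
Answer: $\frac{579}{163816} \approx 0.0035345$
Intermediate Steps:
$H{\left(G,S \right)} = - \frac{67}{4} - \frac{S}{4} + \frac{G}{4}$ ($H{\left(G,S \right)} = - \frac{S - \left(G - 67\right)}{4} = - \frac{S - \left(-67 + G\right)}{4} = - \frac{67 + S - G}{4} = - \frac{67}{4} - \frac{S}{4} + \frac{G}{4}$)
$\frac{H{\left(-273,239 \right)}}{-40954} = \frac{- \frac{67}{4} - \frac{239}{4} + \frac{1}{4} \left(-273\right)}{-40954} = \left(- \frac{67}{4} - \frac{239}{4} - \frac{273}{4}\right) \left(- \frac{1}{40954}\right) = \left(- \frac{579}{4}\right) \left(- \frac{1}{40954}\right) = \frac{579}{163816}$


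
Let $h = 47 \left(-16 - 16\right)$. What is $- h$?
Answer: $1504$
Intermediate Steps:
$h = -1504$ ($h = 47 \left(-32\right) = -1504$)
$- h = \left(-1\right) \left(-1504\right) = 1504$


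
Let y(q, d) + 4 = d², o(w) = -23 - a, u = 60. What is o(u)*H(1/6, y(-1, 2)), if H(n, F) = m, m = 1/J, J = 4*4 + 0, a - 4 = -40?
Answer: 13/16 ≈ 0.81250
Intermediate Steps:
a = -36 (a = 4 - 40 = -36)
J = 16 (J = 16 + 0 = 16)
o(w) = 13 (o(w) = -23 - 1*(-36) = -23 + 36 = 13)
y(q, d) = -4 + d²
m = 1/16 ≈ 0.062500
H(n, F) = 1/16
o(u)*H(1/6, y(-1, 2)) = 13*(1/16) = 13/16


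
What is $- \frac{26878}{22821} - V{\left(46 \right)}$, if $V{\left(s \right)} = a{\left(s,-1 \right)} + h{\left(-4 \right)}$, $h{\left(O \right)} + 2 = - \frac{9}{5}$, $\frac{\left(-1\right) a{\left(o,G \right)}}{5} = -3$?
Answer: $- \frac{1412366}{114105} \approx -12.378$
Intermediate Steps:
$a{\left(o,G \right)} = 15$ ($a{\left(o,G \right)} = \left(-5\right) \left(-3\right) = 15$)
$h{\left(O \right)} = - \frac{19}{5}$ ($h{\left(O \right)} = -2 - \frac{9}{5} = - \frac{19}{5}$)
$V{\left(s \right)} = \frac{56}{5}$ ($V{\left(s \right)} = 15 - \frac{19}{5} = \frac{56}{5}$)
$- \frac{26878}{22821} - V{\left(46 \right)} = - \frac{26878}{22821} - \frac{56}{5} = - \frac{1412366}{114105}$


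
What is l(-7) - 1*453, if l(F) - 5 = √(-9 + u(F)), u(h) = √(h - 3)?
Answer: -448 + √(-9 + I*√10) ≈ -447.48 + 3.0446*I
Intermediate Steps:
u(h) = √(-3 + h)
l(F) = 5 + √(-9 + √(-3 + F))
l(-7) - 1*453 = (5 + √(-9 + √(-3 - 7))) - 1*453 = (5 + √(-9 + √(-10))) - 453 = (5 + √(-9 + I*√10)) - 453 = -448 + √(-9 + I*√10)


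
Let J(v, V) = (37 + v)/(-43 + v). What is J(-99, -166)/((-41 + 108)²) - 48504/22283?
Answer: -15458455603/7102015477 ≈ -2.1766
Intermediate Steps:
J(v, V) = (37 + v)/(-43 + v)
J(-99, -166)/((-41 + 108)²) - 48504/22283 = ((37 - 99)/(-43 - 99))/((-41 + 108)²) - 48504/22283 = (-62/(-142))/(67²) - 48504*1/22283 = -1/142*(-62)/4489 - 48504/22283 = (31/71)*(1/4489) - 48504/22283 = 31/318719 - 48504/22283 = -15458455603/7102015477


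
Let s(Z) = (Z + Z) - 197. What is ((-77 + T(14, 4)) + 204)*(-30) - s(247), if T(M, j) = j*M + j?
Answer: -5907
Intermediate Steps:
T(M, j) = j + M*j (T(M, j) = M*j + j = j + M*j)
s(Z) = -197 + 2*Z (s(Z) = 2*Z - 197 = -197 + 2*Z)
((-77 + T(14, 4)) + 204)*(-30) - s(247) = ((-77 + 4*(1 + 14)) + 204)*(-30) - (-197 + 2*247) = ((-77 + 4*15) + 204)*(-30) - (-197 + 494) = ((-77 + 60) + 204)*(-30) - 1*297 = (-17 + 204)*(-30) - 297 = 187*(-30) - 297 = -5610 - 297 = -5907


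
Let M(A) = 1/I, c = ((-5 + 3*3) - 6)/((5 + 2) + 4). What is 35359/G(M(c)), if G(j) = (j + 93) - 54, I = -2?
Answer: 70718/77 ≈ 918.42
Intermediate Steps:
c = -2/11 (c = ((-5 + 9) - 6)/(7 + 4) = (4 - 6)/11 = -2*1/11 = -2/11 ≈ -0.18182)
M(A) = -1/2 (M(A) = 1/(-2) = -1/2)
G(j) = 39 + j (G(j) = (93 + j) - 54 = 39 + j)
35359/G(M(c)) = 35359/(39 - 1/2) = 35359/(77/2) = 35359*(2/77) = 70718/77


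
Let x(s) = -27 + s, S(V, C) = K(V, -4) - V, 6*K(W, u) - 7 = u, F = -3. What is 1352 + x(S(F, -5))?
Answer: 2657/2 ≈ 1328.5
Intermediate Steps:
K(W, u) = 7/6 + u/6
S(V, C) = 1/2 - V (S(V, C) = (7/6 + (1/6)*(-4)) - V = (7/6 - 2/3) - V = 1/2 - V)
1352 + x(S(F, -5)) = 1352 + (-27 + (1/2 - 1*(-3))) = 1352 + (-27 + (1/2 + 3)) = 1352 + (-27 + 7/2) = 1352 - 47/2 = 2657/2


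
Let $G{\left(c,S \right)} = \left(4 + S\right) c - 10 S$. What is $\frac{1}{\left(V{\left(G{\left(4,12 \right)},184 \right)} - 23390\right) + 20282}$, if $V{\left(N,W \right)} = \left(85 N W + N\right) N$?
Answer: $\frac{1}{49047068} \approx 2.0389 \cdot 10^{-8}$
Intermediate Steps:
$G{\left(c,S \right)} = - 10 S + c \left(4 + S\right)$ ($G{\left(c,S \right)} = c \left(4 + S\right) - 10 S = - 10 S + c \left(4 + S\right)$)
$V{\left(N,W \right)} = N \left(N + 85 N W\right)$ ($V{\left(N,W \right)} = \left(85 N W + N\right) N = \left(N + 85 N W\right) N = N \left(N + 85 N W\right)$)
$\frac{1}{\left(V{\left(G{\left(4,12 \right)},184 \right)} - 23390\right) + 20282} = \frac{1}{\left(\left(\left(-10\right) 12 + 4 \cdot 4 + 12 \cdot 4\right)^{2} \left(1 + 85 \cdot 184\right) - 23390\right) + 20282} = \frac{1}{\left(\left(-120 + 16 + 48\right)^{2} \left(1 + 15640\right) - 23390\right) + 20282} = \frac{1}{\left(\left(-56\right)^{2} \cdot 15641 - 23390\right) + 20282} = \frac{1}{\left(3136 \cdot 15641 - 23390\right) + 20282} = \frac{1}{\left(49050176 - 23390\right) + 20282} = \frac{1}{49026786 + 20282} = \frac{1}{49047068}$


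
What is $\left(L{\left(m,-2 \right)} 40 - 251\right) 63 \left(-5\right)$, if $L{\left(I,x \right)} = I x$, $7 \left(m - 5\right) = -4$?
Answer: $190665$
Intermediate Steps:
$m = \frac{31}{7}$ ($m = 5 + \frac{1}{7} \left(-4\right) = 5 - \frac{4}{7} = \frac{31}{7} \approx 4.4286$)
$\left(L{\left(m,-2 \right)} 40 - 251\right) 63 \left(-5\right) = \left(\frac{31}{7} \left(-2\right) 40 - 251\right) 63 \left(-5\right) = \left(\left(- \frac{62}{7}\right) 40 - 251\right) \left(-315\right) = \left(- \frac{2480}{7} - 251\right) \left(-315\right) = \left(- \frac{4237}{7}\right) \left(-315\right) = 190665$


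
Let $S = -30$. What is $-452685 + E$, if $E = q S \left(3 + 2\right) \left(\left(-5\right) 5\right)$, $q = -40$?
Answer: $-602685$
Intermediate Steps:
$E = -150000$ ($E = \left(-40\right) \left(-30\right) \left(3 + 2\right) \left(\left(-5\right) 5\right) = 1200 \cdot 5 \left(-25\right) = 1200 \left(-125\right) = -150000$)
$-452685 + E = -452685 - 150000 = -602685$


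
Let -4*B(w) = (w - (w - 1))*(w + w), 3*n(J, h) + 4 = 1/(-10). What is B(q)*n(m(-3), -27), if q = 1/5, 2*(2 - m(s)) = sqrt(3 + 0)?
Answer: 41/300 ≈ 0.13667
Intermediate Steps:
m(s) = 2 - sqrt(3)/2 (m(s) = 2 - sqrt(3 + 0)/2 = 2 - sqrt(3)/2)
n(J, h) = -41/30 (n(J, h) = -4/3 + (1/(-10))/3 = -4/3 + (1*(-1/10))/3 = -4/3 + (1/3)*(-1/10) = -4/3 - 1/30 = -41/30)
q = 1/5 ≈ 0.20000
B(w) = -w/2 (B(w) = -(w - (w - 1))*(w + w)/4 = -(w - (-1 + w))*2*w/4 = -(w + (1 - w))*2*w/4 = -2*w/4 = -w/2)
B(q)*n(m(-3), -27) = -1/2*1/5*(-41/30) = -1/10*(-41/30) = 41/300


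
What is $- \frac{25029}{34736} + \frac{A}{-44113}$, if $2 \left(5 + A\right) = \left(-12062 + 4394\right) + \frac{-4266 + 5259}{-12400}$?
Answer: $- \frac{1504664642347}{2375079210400} \approx -0.63352$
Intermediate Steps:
$A = - \frac{95208193}{24800}$ ($A = -5 + \frac{\left(-12062 + 4394\right) + \frac{-4266 + 5259}{-12400}}{2} = -5 + \frac{-7668 + 993 \left(- \frac{1}{12400}\right)}{2} = -5 + \frac{-7668 - \frac{993}{12400}}{2} = -5 + \frac{1}{2} \left(- \frac{95084193}{12400}\right) = -5 - \frac{95084193}{24800} = - \frac{95208193}{24800} \approx -3839.0$)
$- \frac{25029}{34736} + \frac{A}{-44113} = - \frac{25029}{34736} - \frac{95208193}{24800 \left(-44113\right)} = \left(-25029\right) \frac{1}{34736} - - \frac{95208193}{1094002400} = - \frac{25029}{34736} + \frac{95208193}{1094002400} = - \frac{1504664642347}{2375079210400}$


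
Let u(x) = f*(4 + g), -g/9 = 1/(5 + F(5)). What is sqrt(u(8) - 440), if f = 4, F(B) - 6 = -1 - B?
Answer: 14*I*sqrt(55)/5 ≈ 20.765*I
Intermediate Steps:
F(B) = 5 - B (F(B) = 6 + (-1 - B) = 5 - B)
g = -9/5 (g = -9/(5 + (5 - 1*5)) = -9/(5 + (5 - 5)) = -9/(5 + 0) = -9/5 ≈ -1.8000)
u(x) = 44/5 (u(x) = 4*(4 - 9/5) = 4*(11/5) = 44/5)
sqrt(u(8) - 440) = sqrt(44/5 - 440) = sqrt(-2156/5) = 14*I*sqrt(55)/5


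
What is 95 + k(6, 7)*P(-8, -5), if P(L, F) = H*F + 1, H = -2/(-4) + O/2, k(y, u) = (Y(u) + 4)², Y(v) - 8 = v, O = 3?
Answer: -3154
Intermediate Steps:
Y(v) = 8 + v
k(y, u) = (12 + u)² (k(y, u) = ((8 + u) + 4)² = (12 + u)²)
H = 2 (H = -2/(-4) + 3/2 = -2*(-¼) + 3*(½) = ½ + 3/2 = 2)
P(L, F) = 1 + 2*F (P(L, F) = 2*F + 1 = 1 + 2*F)
95 + k(6, 7)*P(-8, -5) = 95 + (12 + 7)²*(1 + 2*(-5)) = 95 + 19²*(1 - 10) = 95 + 361*(-9) = 95 - 3249 = -3154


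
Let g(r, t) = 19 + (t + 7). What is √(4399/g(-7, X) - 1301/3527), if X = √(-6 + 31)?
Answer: 3*√187998192606/109337 ≈ 11.897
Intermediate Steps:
X = 5 (X = √25 = 5)
g(r, t) = 26 + t (g(r, t) = 19 + (7 + t) = 26 + t)
√(4399/g(-7, X) - 1301/3527) = √(4399/(26 + 5) - 1301/3527) = √(4399/31 - 1301*1/3527) = √(4399*(1/31) - 1301/3527) = √(4399/31 - 1301/3527) = √(15474942/109337) = 3*√187998192606/109337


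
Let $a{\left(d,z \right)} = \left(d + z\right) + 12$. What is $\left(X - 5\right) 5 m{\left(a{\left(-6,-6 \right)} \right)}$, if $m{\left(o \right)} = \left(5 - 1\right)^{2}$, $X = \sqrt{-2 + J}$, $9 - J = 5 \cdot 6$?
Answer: $-400 + 80 i \sqrt{23} \approx -400.0 + 383.67 i$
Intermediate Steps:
$a{\left(d,z \right)} = 12 + d + z$
$J = -21$ ($J = 9 - 5 \cdot 6 = 9 - 30 = -21$)
$X = i \sqrt{23}$ ($X = \sqrt{-2 - 21} = \sqrt{-23} = i \sqrt{23} \approx 4.7958 i$)
$m{\left(o \right)} = 16$ ($m{\left(o \right)} = 4^{2} = 16$)
$\left(X - 5\right) 5 m{\left(a{\left(-6,-6 \right)} \right)} = \left(i \sqrt{23} - 5\right) 5 \cdot 16 = \left(-5 + i \sqrt{23}\right) 5 \cdot 16 = \left(-25 + 5 i \sqrt{23}\right) 16 = -400 + 80 i \sqrt{23}$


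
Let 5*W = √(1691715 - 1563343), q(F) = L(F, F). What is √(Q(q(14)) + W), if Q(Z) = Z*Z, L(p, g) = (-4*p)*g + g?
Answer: √(14822500 + 10*√32093)/5 ≈ 770.05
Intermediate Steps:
L(p, g) = g - 4*g*p (L(p, g) = -4*g*p + g = g - 4*g*p)
q(F) = F*(1 - 4*F)
W = 2*√32093/5 (W = √(1691715 - 1563343)/5 = √128372/5 = (2*√32093)/5 = 2*√32093/5 ≈ 71.658)
Q(Z) = Z²
√(Q(q(14)) + W) = √((14*(1 - 4*14))² + 2*√32093/5) = √((14*(1 - 56))² + 2*√32093/5) = √((14*(-55))² + 2*√32093/5) = √((-770)² + 2*√32093/5) = √(592900 + 2*√32093/5)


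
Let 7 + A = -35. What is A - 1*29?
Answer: -71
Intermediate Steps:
A = -42 (A = -7 - 35 = -42)
A - 1*29 = -42 - 1*29 = -42 - 29 = -71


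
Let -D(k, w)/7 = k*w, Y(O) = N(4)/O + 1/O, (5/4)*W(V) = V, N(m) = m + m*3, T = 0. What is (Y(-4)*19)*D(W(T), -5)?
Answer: 0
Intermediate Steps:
N(m) = 4*m (N(m) = m + 3*m = 4*m)
W(V) = 4*V/5
Y(O) = 17/O (Y(O) = (4*4)/O + 1/O = 16/O + 1/O = 17/O)
D(k, w) = -7*k*w
(Y(-4)*19)*D(W(T), -5) = ((17/(-4))*19)*(-7*(⅘)*0*(-5)) = ((17*(-¼))*19)*(-7*0*(-5)) = -17/4*19*0 = -323/4*0 = 0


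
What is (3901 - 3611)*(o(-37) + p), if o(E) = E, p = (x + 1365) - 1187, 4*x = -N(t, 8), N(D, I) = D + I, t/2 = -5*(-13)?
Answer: 30885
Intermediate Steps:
t = 130 (t = 2*(-5*(-13)) = 2*65 = 130)
x = -69/2 (x = (-(130 + 8))/4 = (-1*138)/4 = (¼)*(-138) = -69/2 ≈ -34.500)
p = 287/2 (p = (-69/2 + 1365) - 1187 = 2661/2 - 1187 = 287/2 ≈ 143.50)
(3901 - 3611)*(o(-37) + p) = (3901 - 3611)*(-37 + 287/2) = 290*(213/2) = 30885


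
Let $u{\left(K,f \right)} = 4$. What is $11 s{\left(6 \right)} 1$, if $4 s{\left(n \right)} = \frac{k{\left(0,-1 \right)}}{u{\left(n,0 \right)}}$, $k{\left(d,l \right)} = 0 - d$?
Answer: $0$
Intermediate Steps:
$k{\left(d,l \right)} = - d$
$s{\left(n \right)} = 0$ ($s{\left(n \right)} = \frac{\left(-1\right) 0 \cdot \frac{1}{4}}{4} = \frac{0 \cdot \frac{1}{4}}{4} = \frac{1}{4} \cdot 0 = 0$)
$11 s{\left(6 \right)} 1 = 11 \cdot 0 \cdot 1 = 0 \cdot 1 = 0$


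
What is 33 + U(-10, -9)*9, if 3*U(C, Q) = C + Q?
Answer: -24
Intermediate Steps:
U(C, Q) = C/3 + Q/3 (U(C, Q) = (C + Q)/3 = C/3 + Q/3)
33 + U(-10, -9)*9 = 33 + ((⅓)*(-10) + (⅓)*(-9))*9 = 33 + (-10/3 - 3)*9 = 33 - 19/3*9 = 33 - 57 = -24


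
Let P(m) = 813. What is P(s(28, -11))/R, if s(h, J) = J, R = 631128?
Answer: 271/210376 ≈ 0.0012882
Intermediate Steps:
P(s(28, -11))/R = 813/631128 = 813*(1/631128) = 271/210376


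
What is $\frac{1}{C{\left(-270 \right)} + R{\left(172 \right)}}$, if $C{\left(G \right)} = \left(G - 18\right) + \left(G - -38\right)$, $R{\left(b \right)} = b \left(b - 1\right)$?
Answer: $\frac{1}{28892} \approx 3.4612 \cdot 10^{-5}$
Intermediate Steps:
$R{\left(b \right)} = b \left(-1 + b\right)$
$C{\left(G \right)} = 20 + 2 G$ ($C{\left(G \right)} = \left(-18 + G\right) + \left(G + 38\right) = \left(-18 + G\right) + \left(38 + G\right) = 20 + 2 G$)
$\frac{1}{C{\left(-270 \right)} + R{\left(172 \right)}} = \frac{1}{\left(20 + 2 \left(-270\right)\right) + 172 \left(-1 + 172\right)} = \frac{1}{\left(20 - 540\right) + 172 \cdot 171} = \frac{1}{-520 + 29412} = \frac{1}{28892}$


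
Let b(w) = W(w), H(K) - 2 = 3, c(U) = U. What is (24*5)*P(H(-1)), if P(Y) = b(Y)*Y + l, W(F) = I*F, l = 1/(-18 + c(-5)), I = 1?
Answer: 68880/23 ≈ 2994.8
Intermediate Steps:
H(K) = 5 (H(K) = 2 + 3 = 5)
l = -1/23 (l = 1/(-18 - 5) = 1/(-23) = -1/23 ≈ -0.043478)
W(F) = F (W(F) = 1*F = F)
b(w) = w
P(Y) = -1/23 + Y² (P(Y) = Y*Y - 1/23 = Y² - 1/23 = -1/23 + Y²)
(24*5)*P(H(-1)) = (24*5)*(-1/23 + 5²) = 120*(-1/23 + 25) = 120*(574/23) = 68880/23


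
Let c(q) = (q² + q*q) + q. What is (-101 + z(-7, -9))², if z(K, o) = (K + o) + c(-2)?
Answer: 12321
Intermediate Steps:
c(q) = q + 2*q² (c(q) = (q² + q²) + q = 2*q² + q = q + 2*q²)
z(K, o) = 6 + K + o (z(K, o) = (K + o) - 2*(1 + 2*(-2)) = (K + o) - 2*(1 - 4) = (K + o) - 2*(-3) = (K + o) + 6 = 6 + K + o)
(-101 + z(-7, -9))² = (-101 + (6 - 7 - 9))² = (-101 - 10)² = (-111)² = 12321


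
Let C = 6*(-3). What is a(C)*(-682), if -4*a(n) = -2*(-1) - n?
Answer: 3410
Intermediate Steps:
C = -18
a(n) = -½ + n/4 (a(n) = -(-2*(-1) - n)/4 = -(2 - n)/4 = -½ + n/4)
a(C)*(-682) = (-½ + (¼)*(-18))*(-682) = (-½ - 9/2)*(-682) = -5*(-682) = 3410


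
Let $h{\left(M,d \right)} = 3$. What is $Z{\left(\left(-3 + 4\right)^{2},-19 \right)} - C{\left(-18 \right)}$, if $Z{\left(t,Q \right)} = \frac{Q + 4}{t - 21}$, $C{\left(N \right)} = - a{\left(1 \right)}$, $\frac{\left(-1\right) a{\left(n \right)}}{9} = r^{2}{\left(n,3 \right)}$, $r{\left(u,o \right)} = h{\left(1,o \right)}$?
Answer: $- \frac{321}{4} \approx -80.25$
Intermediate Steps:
$r{\left(u,o \right)} = 3$
$a{\left(n \right)} = -81$ ($a{\left(n \right)} = - 9 \cdot 3^{2} = \left(-9\right) 9 = -81$)
$C{\left(N \right)} = 81$ ($C{\left(N \right)} = \left(-1\right) \left(-81\right) = 81$)
$Z{\left(t,Q \right)} = \frac{4 + Q}{-21 + t}$
$Z{\left(\left(-3 + 4\right)^{2},-19 \right)} - C{\left(-18 \right)} = \frac{4 - 19}{-21 + \left(-3 + 4\right)^{2}} - 81 = \frac{1}{-21 + 1^{2}} \left(-15\right) - 81 = \frac{1}{-21 + 1} \left(-15\right) - 81 = \frac{1}{-20} \left(-15\right) - 81 = \left(- \frac{1}{20}\right) \left(-15\right) - 81 = \frac{3}{4} - 81 = - \frac{321}{4}$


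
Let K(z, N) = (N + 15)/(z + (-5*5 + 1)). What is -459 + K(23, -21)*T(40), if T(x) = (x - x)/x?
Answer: -459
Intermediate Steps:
K(z, N) = (15 + N)/(-24 + z) (K(z, N) = (15 + N)/(z + (-25 + 1)) = (15 + N)/(z - 24) = (15 + N)/(-24 + z))
T(x) = 0 (T(x) = 0/x = 0)
-459 + K(23, -21)*T(40) = -459 + ((15 - 21)/(-24 + 23))*0 = -459 + (-6/(-1))*0 = -459 - 1*(-6)*0 = -459 + 6*0 = -459 + 0 = -459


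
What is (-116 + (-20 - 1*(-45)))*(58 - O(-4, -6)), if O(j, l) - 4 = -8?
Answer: -5642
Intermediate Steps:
O(j, l) = -4 (O(j, l) = 4 - 8 = -4)
(-116 + (-20 - 1*(-45)))*(58 - O(-4, -6)) = (-116 + (-20 - 1*(-45)))*(58 - 1*(-4)) = (-116 + (-20 + 45))*(58 + 4) = (-116 + 25)*62 = -91*62 = -5642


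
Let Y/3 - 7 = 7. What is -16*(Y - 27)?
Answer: -240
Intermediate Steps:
Y = 42 (Y = 21 + 3*7 = 21 + 21 = 42)
-16*(Y - 27) = -16*(42 - 27) = -16*15 = -240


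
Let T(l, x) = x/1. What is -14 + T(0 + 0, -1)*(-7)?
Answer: -7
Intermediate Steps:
T(l, x) = x (T(l, x) = x*1 = x)
-14 + T(0 + 0, -1)*(-7) = -14 - 1*(-7) = -14 + 7 = -7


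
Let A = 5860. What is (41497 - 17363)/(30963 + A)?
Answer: 24134/36823 ≈ 0.65541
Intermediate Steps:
(41497 - 17363)/(30963 + A) = (41497 - 17363)/(30963 + 5860) = 24134/36823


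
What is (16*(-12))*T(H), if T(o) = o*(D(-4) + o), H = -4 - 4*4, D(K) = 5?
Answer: -57600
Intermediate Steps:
H = -20 (H = -4 - 16 = -20)
T(o) = o*(5 + o)
(16*(-12))*T(H) = (16*(-12))*(-20*(5 - 20)) = -(-3840)*(-15) = -192*300 = -57600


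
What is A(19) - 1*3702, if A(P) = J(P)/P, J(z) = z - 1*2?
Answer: -70321/19 ≈ -3701.1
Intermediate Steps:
J(z) = -2 + z (J(z) = z - 2 = -2 + z)
A(P) = (-2 + P)/P
A(19) - 1*3702 = (-2 + 19)/19 - 1*3702 = (1/19)*17 - 3702 = 17/19 - 3702 = -70321/19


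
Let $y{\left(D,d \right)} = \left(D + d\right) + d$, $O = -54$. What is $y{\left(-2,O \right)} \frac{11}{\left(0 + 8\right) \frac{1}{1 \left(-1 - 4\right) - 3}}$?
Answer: $1210$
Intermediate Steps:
$y{\left(D,d \right)} = D + 2 d$
$y{\left(-2,O \right)} \frac{11}{\left(0 + 8\right) \frac{1}{1 \left(-1 - 4\right) - 3}} = \left(-2 + 2 \left(-54\right)\right) \frac{11}{\left(0 + 8\right) \frac{1}{1 \left(-1 - 4\right) - 3}} = \left(-2 - 108\right) \frac{11}{8 \frac{1}{1 \left(-5\right) - 3}} = - 110 \frac{11}{8 \frac{1}{-5 - 3}} = - 110 \frac{11}{8 \frac{1}{-8}} = - 110 \frac{11}{8 \left(- \frac{1}{8}\right)} = - 110 \frac{11}{-1} = - 110 \cdot 11 \left(-1\right) = \left(-110\right) \left(-11\right) = 1210$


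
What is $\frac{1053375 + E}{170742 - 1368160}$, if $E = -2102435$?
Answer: $\frac{524530}{598709} \approx 0.8761$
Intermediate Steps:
$\frac{1053375 + E}{170742 - 1368160} = \frac{1053375 - 2102435}{170742 - 1368160} = - \frac{1049060}{-1197418} = \left(-1049060\right) \left(- \frac{1}{1197418}\right) = \frac{524530}{598709}$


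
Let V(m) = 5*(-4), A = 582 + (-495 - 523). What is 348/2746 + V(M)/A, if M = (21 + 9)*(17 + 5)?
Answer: 25831/149657 ≈ 0.17260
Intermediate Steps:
M = 660 (M = 30*22 = 660)
A = -436 (A = 582 - 1018 = -436)
V(m) = -20
348/2746 + V(M)/A = 348/2746 - 20/(-436) = 348*(1/2746) - 20*(-1/436) = 174/1373 + 5/109 = 25831/149657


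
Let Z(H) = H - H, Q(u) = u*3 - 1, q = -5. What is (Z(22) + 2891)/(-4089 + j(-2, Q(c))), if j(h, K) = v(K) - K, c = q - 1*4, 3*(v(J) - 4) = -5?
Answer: -8673/12176 ≈ -0.71230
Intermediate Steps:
v(J) = 7/3 (v(J) = 4 + (1/3)*(-5) = 4 - 5/3 = 7/3)
c = -9 (c = -5 - 1*4 = -5 - 4 = -9)
Q(u) = -1 + 3*u (Q(u) = 3*u - 1 = -1 + 3*u)
j(h, K) = 7/3 - K
Z(H) = 0
(Z(22) + 2891)/(-4089 + j(-2, Q(c))) = (0 + 2891)/(-4089 + (7/3 - (-1 + 3*(-9)))) = 2891/(-4089 + (7/3 - (-1 - 27))) = 2891/(-4089 + (7/3 - 1*(-28))) = 2891/(-4089 + (7/3 + 28)) = 2891/(-4089 + 91/3) = 2891/(-12176/3) = 2891*(-3/12176) = -8673/12176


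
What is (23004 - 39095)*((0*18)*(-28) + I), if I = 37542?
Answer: -604088322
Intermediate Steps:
(23004 - 39095)*((0*18)*(-28) + I) = (23004 - 39095)*((0*18)*(-28) + 37542) = -16091*(0*(-28) + 37542) = -16091*(0 + 37542) = -16091*37542 = -604088322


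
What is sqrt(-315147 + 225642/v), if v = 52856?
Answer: I*sqrt(55027007971665)/13214 ≈ 561.38*I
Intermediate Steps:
sqrt(-315147 + 225642/v) = sqrt(-315147 + 225642/52856) = sqrt(-315147 + 225642*(1/52856)) = sqrt(-315147 + 112821/26428) = sqrt(-8328592095/26428) = I*sqrt(55027007971665)/13214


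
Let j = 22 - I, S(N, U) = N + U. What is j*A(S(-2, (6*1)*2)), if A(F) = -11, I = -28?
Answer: -550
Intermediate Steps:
j = 50 (j = 22 - 1*(-28) = 22 + 28 = 50)
j*A(S(-2, (6*1)*2)) = 50*(-11) = -550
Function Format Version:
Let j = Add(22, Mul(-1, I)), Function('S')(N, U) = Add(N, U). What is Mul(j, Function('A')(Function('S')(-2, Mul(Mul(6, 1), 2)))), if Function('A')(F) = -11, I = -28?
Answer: -550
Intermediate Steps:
j = 50 (j = Add(22, Mul(-1, -28)) = Add(22, 28) = 50)
Mul(j, Function('A')(Function('S')(-2, Mul(Mul(6, 1), 2)))) = Mul(50, -11) = -550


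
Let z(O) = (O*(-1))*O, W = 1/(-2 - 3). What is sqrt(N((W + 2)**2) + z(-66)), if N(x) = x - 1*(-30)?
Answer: I*sqrt(108069)/5 ≈ 65.748*I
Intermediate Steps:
W = -1/5 (W = 1/(-5) = -1/5 ≈ -0.20000)
z(O) = -O**2 (z(O) = (-O)*O = -O**2)
N(x) = 30 + x (N(x) = x + 30 = 30 + x)
sqrt(N((W + 2)**2) + z(-66)) = sqrt((30 + (-1/5 + 2)**2) - 1*(-66)**2) = sqrt((30 + (9/5)**2) - 1*4356) = sqrt((30 + 81/25) - 4356) = sqrt(831/25 - 4356) = sqrt(-108069/25) = I*sqrt(108069)/5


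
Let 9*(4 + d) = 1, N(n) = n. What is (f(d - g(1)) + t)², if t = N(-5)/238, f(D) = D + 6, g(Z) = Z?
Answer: 5452225/4588164 ≈ 1.1883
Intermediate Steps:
d = -35/9 (d = -4 + (⅑)*1 = -4 + ⅑ = -35/9 ≈ -3.8889)
f(D) = 6 + D
t = -5/238 ≈ -0.021008
(f(d - g(1)) + t)² = ((6 + (-35/9 - 1*1)) - 5/238)² = ((6 + (-35/9 - 1)) - 5/238)² = ((6 - 44/9) - 5/238)² = (10/9 - 5/238)² = (2335/2142)² = 5452225/4588164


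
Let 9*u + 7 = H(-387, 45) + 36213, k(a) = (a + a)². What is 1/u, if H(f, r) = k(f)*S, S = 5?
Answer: 9/3031586 ≈ 2.9687e-6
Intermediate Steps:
k(a) = 4*a² (k(a) = (2*a)² = 4*a²)
H(f, r) = 20*f² (H(f, r) = (4*f²)*5 = 20*f²)
u = 3031586/9 (u = -7/9 + (20*(-387)² + 36213)/9 = -7/9 + (20*149769 + 36213)/9 = -7/9 + (2995380 + 36213)/9 = -7/9 + (⅑)*3031593 = -7/9 + 1010531/3 = 3031586/9 ≈ 3.3684e+5)
1/u = 1/(3031586/9) = 9/3031586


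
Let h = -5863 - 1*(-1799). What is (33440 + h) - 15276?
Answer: 14100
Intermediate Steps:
h = -4064 (h = -5863 + 1799 = -4064)
(33440 + h) - 15276 = (33440 - 4064) - 15276 = 29376 - 15276 = 14100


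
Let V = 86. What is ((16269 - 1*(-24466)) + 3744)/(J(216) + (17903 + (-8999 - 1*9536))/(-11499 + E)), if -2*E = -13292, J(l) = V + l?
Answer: 215856587/1466238 ≈ 147.22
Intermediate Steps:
J(l) = 86 + l
E = 6646 (E = -1/2*(-13292) = 6646)
((16269 - 1*(-24466)) + 3744)/(J(216) + (17903 + (-8999 - 1*9536))/(-11499 + E)) = ((16269 - 1*(-24466)) + 3744)/((86 + 216) + (17903 + (-8999 - 1*9536))/(-11499 + 6646)) = ((16269 + 24466) + 3744)/(302 + (17903 + (-8999 - 9536))/(-4853)) = (40735 + 3744)/(302 + (17903 - 18535)*(-1/4853)) = 44479/(302 - 632*(-1/4853)) = 44479/(302 + 632/4853) = 44479/(1466238/4853) = 44479*(4853/1466238) = 215856587/1466238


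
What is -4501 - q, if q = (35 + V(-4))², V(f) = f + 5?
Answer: -5797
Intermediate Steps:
V(f) = 5 + f
q = 1296 (q = (35 + (5 - 4))² = (35 + 1)² = 36² = 1296)
-4501 - q = -4501 - 1*1296 = -4501 - 1296 = -5797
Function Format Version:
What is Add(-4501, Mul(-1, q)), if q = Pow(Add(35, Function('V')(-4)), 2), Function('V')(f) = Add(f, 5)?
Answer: -5797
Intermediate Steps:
Function('V')(f) = Add(5, f)
q = 1296 (q = Pow(Add(35, Add(5, -4)), 2) = Pow(Add(35, 1), 2) = Pow(36, 2) = 1296)
Add(-4501, Mul(-1, q)) = Add(-4501, Mul(-1, 1296)) = Add(-4501, -1296) = -5797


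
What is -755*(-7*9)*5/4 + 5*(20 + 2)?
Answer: 238265/4 ≈ 59566.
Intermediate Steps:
-755*(-7*9)*5/4 + 5*(20 + 2) = -(-47565)*5*(1/4) + 5*22 = -(-47565)*5/4 + 110 = -755*(-315/4) + 110 = 237825/4 + 110 = 238265/4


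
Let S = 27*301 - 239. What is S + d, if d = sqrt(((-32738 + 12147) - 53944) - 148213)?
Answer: 7888 + 2*I*sqrt(55687) ≈ 7888.0 + 471.96*I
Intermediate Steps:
S = 7888 (S = 8127 - 239 = 7888)
d = 2*I*sqrt(55687) (d = sqrt((-20591 - 53944) - 148213) = sqrt(-74535 - 148213) = sqrt(-222748) = 2*I*sqrt(55687) ≈ 471.96*I)
S + d = 7888 + 2*I*sqrt(55687)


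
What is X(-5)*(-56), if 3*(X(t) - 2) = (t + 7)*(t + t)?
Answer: 784/3 ≈ 261.33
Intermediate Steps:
X(t) = 2 + 2*t*(7 + t)/3 (X(t) = 2 + ((t + 7)*(t + t))/3 = 2 + ((7 + t)*(2*t))/3 = 2 + (2*t*(7 + t))/3 = 2 + 2*t*(7 + t)/3)
X(-5)*(-56) = (2 + (2/3)*(-5)**2 + (14/3)*(-5))*(-56) = (2 + (2/3)*25 - 70/3)*(-56) = (2 + 50/3 - 70/3)*(-56) = -14/3*(-56) = 784/3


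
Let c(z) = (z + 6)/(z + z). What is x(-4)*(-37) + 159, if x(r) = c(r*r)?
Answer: 2137/16 ≈ 133.56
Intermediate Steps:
c(z) = (6 + z)/(2*z) (c(z) = (6 + z)/((2*z)) = (6 + z)*(1/(2*z)) = (6 + z)/(2*z))
x(r) = (6 + r²)/(2*r²) (x(r) = (6 + r*r)/(2*((r*r))) = (6 + r²)/(2*(r²)) = (6 + r²)/(2*r²))
x(-4)*(-37) + 159 = (½ + 3/(-4)²)*(-37) + 159 = (½ + 3*(1/16))*(-37) + 159 = (½ + 3/16)*(-37) + 159 = (11/16)*(-37) + 159 = -407/16 + 159 = 2137/16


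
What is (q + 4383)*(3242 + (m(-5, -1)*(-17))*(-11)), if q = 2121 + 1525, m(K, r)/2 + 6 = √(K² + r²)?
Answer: 8012942 + 3002846*√26 ≈ 2.3325e+7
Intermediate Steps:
m(K, r) = -12 + 2*√(K² + r²)
q = 3646
(q + 4383)*(3242 + (m(-5, -1)*(-17))*(-11)) = (3646 + 4383)*(3242 + ((-12 + 2*√((-5)² + (-1)²))*(-17))*(-11)) = 8029*(3242 + ((-12 + 2*√(25 + 1))*(-17))*(-11)) = 8029*(3242 + ((-12 + 2*√26)*(-17))*(-11)) = 8029*(3242 + (204 - 34*√26)*(-11)) = 8029*(3242 + (-2244 + 374*√26)) = 8029*(998 + 374*√26) = 8012942 + 3002846*√26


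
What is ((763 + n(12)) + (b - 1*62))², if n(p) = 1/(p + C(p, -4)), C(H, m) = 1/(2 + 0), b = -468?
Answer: 33953929/625 ≈ 54326.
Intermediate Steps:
C(H, m) = ½ (C(H, m) = 1/2 = ½)
n(p) = 1/(½ + p) (n(p) = 1/(p + ½) = 1/(½ + p))
((763 + n(12)) + (b - 1*62))² = ((763 + 2/(1 + 2*12)) + (-468 - 1*62))² = ((763 + 2/(1 + 24)) + (-468 - 62))² = ((763 + 2/25) - 530)² = (19077/25 - 530)² = (5827/25)² = 33953929/625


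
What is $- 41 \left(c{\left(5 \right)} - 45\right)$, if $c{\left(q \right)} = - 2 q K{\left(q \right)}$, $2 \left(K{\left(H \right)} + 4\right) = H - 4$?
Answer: $410$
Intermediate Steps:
$K{\left(H \right)} = -6 + \frac{H}{2}$ ($K{\left(H \right)} = -4 + \frac{H - 4}{2} = -4 + \frac{-4 + H}{2} = -4 + \left(-2 + \frac{H}{2}\right) = -6 + \frac{H}{2}$)
$c{\left(q \right)} = - 2 q \left(-6 + \frac{q}{2}\right)$
$- 41 \left(c{\left(5 \right)} - 45\right) = - 41 \left(5 \left(12 - 5\right) - 45\right) = - 41 \left(5 \cdot 7 - 45\right) = - 41 \left(35 - 45\right) = \left(-41\right) \left(-10\right) = 410$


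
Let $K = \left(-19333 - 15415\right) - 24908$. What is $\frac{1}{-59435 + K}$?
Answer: $- \frac{1}{119091} \approx -8.3969 \cdot 10^{-6}$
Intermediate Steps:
$K = -59656$ ($K = -34748 - 24908 = -59656$)
$\frac{1}{-59435 + K} = \frac{1}{-59435 - 59656} = \frac{1}{-119091} = - \frac{1}{119091}$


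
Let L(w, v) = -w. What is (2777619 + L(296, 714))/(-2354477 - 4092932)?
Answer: -2777323/6447409 ≈ -0.43077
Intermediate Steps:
(2777619 + L(296, 714))/(-2354477 - 4092932) = (2777619 - 1*296)/(-2354477 - 4092932) = (2777619 - 296)/(-6447409) = 2777323*(-1/6447409) = -2777323/6447409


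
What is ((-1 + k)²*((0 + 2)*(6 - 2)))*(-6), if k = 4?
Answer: -432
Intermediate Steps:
((-1 + k)²*((0 + 2)*(6 - 2)))*(-6) = ((-1 + 4)²*((0 + 2)*(6 - 2)))*(-6) = (3²*(2*4))*(-6) = (9*8)*(-6) = 72*(-6) = -432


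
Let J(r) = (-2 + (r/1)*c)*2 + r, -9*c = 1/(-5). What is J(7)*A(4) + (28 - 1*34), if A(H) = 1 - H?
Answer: -239/15 ≈ -15.933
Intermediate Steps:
c = 1/45 (c = -⅑/(-5) = -⅑*(-⅕) = 1/45 ≈ 0.022222)
J(r) = -4 + 47*r/45 (J(r) = (-2 + (r/1)*(1/45))*2 + r = (-2 + (r*1)*(1/45))*2 + r = (-2 + r*(1/45))*2 + r = (-2 + r/45)*2 + r = (-4 + 2*r/45) + r = -4 + 47*r/45)
J(7)*A(4) + (28 - 1*34) = (-4 + (47/45)*7)*(1 - 1*4) + (28 - 1*34) = (-4 + 329/45)*(1 - 4) + (28 - 34) = (149/45)*(-3) - 6 = -149/15 - 6 = -239/15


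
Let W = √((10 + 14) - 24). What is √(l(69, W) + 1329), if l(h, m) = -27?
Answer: √1302 ≈ 36.083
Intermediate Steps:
W = 0 (W = √(24 - 24) = √0 = 0)
√(l(69, W) + 1329) = √(-27 + 1329) = √1302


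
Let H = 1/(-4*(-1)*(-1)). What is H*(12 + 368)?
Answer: -95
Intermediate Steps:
H = -1/4 (H = 1/(4*(-1)) = 1/(-4) = -1/4 ≈ -0.25000)
H*(12 + 368) = -(12 + 368)/4 = -1/4*380 = -95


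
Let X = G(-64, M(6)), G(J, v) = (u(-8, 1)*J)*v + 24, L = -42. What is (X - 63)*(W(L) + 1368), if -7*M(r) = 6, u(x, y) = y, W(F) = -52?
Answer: 20868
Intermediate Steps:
M(r) = -6/7 (M(r) = -⅐*6 = -6/7)
G(J, v) = 24 + J*v (G(J, v) = (1*J)*v + 24 = J*v + 24 = 24 + J*v)
X = 552/7 (X = 24 - 64*(-6/7) = 24 + 384/7 = 552/7 ≈ 78.857)
(X - 63)*(W(L) + 1368) = (552/7 - 63)*(-52 + 1368) = (111/7)*1316 = 20868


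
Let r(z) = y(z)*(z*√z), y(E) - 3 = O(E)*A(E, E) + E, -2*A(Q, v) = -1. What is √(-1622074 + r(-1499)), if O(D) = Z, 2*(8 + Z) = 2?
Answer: √(-6488296 + 8991002*I*√1499)/2 ≈ 6535.3 + 6658.2*I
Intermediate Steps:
Z = -7 (Z = -8 + (½)*2 = -8 + 1 = -7)
O(D) = -7
A(Q, v) = ½ (A(Q, v) = -½*(-1) = ½)
y(E) = -½ + E (y(E) = 3 + (-7*½ + E) = 3 + (-7/2 + E) = -½ + E)
r(z) = z^(3/2)*(-½ + z) (r(z) = (-½ + z)*(z*√z) = (-½ + z)*z^(3/2) = z^(3/2)*(-½ + z))
√(-1622074 + r(-1499)) = √(-1622074 + (-1499)^(3/2)*(-½ - 1499)) = √(-1622074 - 1499*I*√1499*(-2999/2)) = √(-1622074 + 4495501*I*√1499/2)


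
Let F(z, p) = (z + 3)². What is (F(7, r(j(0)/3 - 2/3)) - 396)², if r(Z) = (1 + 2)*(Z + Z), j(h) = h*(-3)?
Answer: 87616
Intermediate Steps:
j(h) = -3*h
r(Z) = 6*Z (r(Z) = 3*(2*Z) = 6*Z)
F(z, p) = (3 + z)²
(F(7, r(j(0)/3 - 2/3)) - 396)² = ((3 + 7)² - 396)² = (10² - 396)² = (100 - 396)² = (-296)² = 87616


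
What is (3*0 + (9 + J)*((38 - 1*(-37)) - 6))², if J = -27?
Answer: 1542564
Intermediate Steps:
(3*0 + (9 + J)*((38 - 1*(-37)) - 6))² = (3*0 + (9 - 27)*((38 - 1*(-37)) - 6))² = (0 - 18*((38 + 37) - 6))² = (0 - 18*(75 - 6))² = (0 - 18*69)² = (0 - 1242)² = (-1242)² = 1542564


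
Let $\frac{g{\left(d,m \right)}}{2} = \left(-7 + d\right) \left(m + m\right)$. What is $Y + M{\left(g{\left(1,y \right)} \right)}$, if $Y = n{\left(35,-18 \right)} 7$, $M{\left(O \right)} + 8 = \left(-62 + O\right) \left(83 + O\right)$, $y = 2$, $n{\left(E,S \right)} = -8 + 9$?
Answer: $-3851$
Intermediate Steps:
$n{\left(E,S \right)} = 1$
$g{\left(d,m \right)} = 4 m \left(-7 + d\right)$ ($g{\left(d,m \right)} = 2 \left(-7 + d\right) \left(m + m\right) = 2 \left(-7 + d\right) 2 m = 2 \cdot 2 m \left(-7 + d\right) = 4 m \left(-7 + d\right)$)
$M{\left(O \right)} = -8 + \left(-62 + O\right) \left(83 + O\right)$
$Y = 7$ ($Y = 1 \cdot 7 = 7$)
$Y + M{\left(g{\left(1,y \right)} \right)} = 7 + \left(-5154 + \left(4 \cdot 2 \left(-7 + 1\right)\right)^{2} + 21 \cdot 4 \cdot 2 \left(-7 + 1\right)\right) = 7 + \left(-5154 + \left(4 \cdot 2 \left(-6\right)\right)^{2} + 21 \cdot 4 \cdot 2 \left(-6\right)\right) = 7 + \left(-5154 + \left(-48\right)^{2} + 21 \left(-48\right)\right) = 7 - 3858 = -3851$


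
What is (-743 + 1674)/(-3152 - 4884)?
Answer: -19/164 ≈ -0.11585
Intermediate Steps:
(-743 + 1674)/(-3152 - 4884) = 931/(-8036) = 931*(-1/8036) = -19/164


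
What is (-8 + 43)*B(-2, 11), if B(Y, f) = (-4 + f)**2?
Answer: 1715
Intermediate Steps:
(-8 + 43)*B(-2, 11) = (-8 + 43)*(-4 + 11)**2 = 35*7**2 = 35*49 = 1715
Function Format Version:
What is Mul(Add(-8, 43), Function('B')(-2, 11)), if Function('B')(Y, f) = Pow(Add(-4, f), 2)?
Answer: 1715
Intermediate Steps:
Mul(Add(-8, 43), Function('B')(-2, 11)) = Mul(Add(-8, 43), Pow(Add(-4, 11), 2)) = Mul(35, Pow(7, 2)) = Mul(35, 49) = 1715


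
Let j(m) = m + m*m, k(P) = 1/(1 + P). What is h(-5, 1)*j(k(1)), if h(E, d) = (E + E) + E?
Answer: -45/4 ≈ -11.250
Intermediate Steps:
h(E, d) = 3*E (h(E, d) = 2*E + E = 3*E)
j(m) = m + m²
h(-5, 1)*j(k(1)) = (3*(-5))*((1 + 1/(1 + 1))/(1 + 1)) = -15*(1 + 1/2)/2 = -15*(1 + ½)/2 = -15*3/(2*2) = -15*¾ = -45/4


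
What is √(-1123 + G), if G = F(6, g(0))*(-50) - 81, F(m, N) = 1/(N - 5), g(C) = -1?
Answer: I*√10761/3 ≈ 34.578*I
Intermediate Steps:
F(m, N) = 1/(-5 + N)
G = -218/3 (G = -50/(-5 - 1) - 81 = -50/(-6) - 81 = -⅙*(-50) - 81 = 25/3 - 81 = -218/3 ≈ -72.667)
√(-1123 + G) = √(-1123 - 218/3) = √(-3587/3) = I*√10761/3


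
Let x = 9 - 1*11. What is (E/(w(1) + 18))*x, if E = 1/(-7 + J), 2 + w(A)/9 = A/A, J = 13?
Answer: -1/27 ≈ -0.037037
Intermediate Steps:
x = -2 (x = 9 - 11 = -2)
w(A) = -9 (w(A) = -18 + 9*(A/A) = -18 + 9*1 = -18 + 9 = -9)
E = ⅙ (E = 1/(-7 + 13) = 1/6 = ⅙ ≈ 0.16667)
(E/(w(1) + 18))*x = ((⅙)/(-9 + 18))*(-2) = ((⅙)/9)*(-2) = ((⅑)*(⅙))*(-2) = (1/54)*(-2) = -1/27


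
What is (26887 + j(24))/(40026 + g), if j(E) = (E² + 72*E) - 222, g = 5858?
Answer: 28969/45884 ≈ 0.63135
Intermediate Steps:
j(E) = -222 + E² + 72*E
(26887 + j(24))/(40026 + g) = (26887 + (-222 + 24² + 72*24))/(40026 + 5858) = (26887 + (-222 + 576 + 1728))/45884 = (26887 + 2082)*(1/45884) = 28969*(1/45884) = 28969/45884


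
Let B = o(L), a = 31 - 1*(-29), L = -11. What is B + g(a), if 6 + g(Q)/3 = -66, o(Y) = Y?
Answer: -227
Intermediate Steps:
a = 60 (a = 31 + 29 = 60)
B = -11
g(Q) = -216 (g(Q) = -18 + 3*(-66) = -18 - 198 = -216)
B + g(a) = -11 - 216 = -227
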